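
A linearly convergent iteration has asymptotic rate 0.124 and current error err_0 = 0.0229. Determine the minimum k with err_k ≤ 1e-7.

After k steps, err_k ≈ 0.0229·0.124^k.
Need 0.124^k ≤ 1e-7/0.0229 = 4.36681e-06.
k ≥ ln(4.36681e-06)/ln(0.124) = -12.3415/-2.08747 = 5.912.
Smallest integer k = 6.

6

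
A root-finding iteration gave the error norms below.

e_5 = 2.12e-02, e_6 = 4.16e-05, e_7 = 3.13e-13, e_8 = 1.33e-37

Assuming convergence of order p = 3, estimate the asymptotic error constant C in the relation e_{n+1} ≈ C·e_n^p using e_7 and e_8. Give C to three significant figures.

C ≈ e_8 / e_7^3
  = 1.33e-37 / (3.13e-13)^3
  = 1.33e-37 / 3.06643e-38 ≈ 4.3373

4.34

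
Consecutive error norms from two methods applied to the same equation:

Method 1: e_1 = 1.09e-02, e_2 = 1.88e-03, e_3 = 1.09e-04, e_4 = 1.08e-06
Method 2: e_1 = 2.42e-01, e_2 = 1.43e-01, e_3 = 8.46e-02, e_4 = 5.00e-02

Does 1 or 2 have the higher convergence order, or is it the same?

Method 1: p ≈ ln(1.08e-06/1.09e-04)/ln(1.09e-04/1.88e-03) ≈ 1.62.
Method 2: p ≈ ln(5.00e-02/8.46e-02)/ln(8.46e-02/1.43e-01) ≈ 1.00.
Method 1 has the higher order (≈1.6 vs ≈1.0).

1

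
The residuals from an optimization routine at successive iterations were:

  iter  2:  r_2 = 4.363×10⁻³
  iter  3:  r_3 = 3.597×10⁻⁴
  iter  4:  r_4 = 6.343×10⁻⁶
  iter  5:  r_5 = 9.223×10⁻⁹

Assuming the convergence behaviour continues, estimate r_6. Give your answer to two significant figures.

2.4e-13

First estimate the order: p ≈ ln(r_5/r_4) / ln(r_4/r_3) = ln(9.223×10⁻⁹/6.343×10⁻⁶)/ln(6.343×10⁻⁶/3.597×10⁻⁴) = ln(0.00145404)/ln(0.0176341) ≈ 1.6180.
Then r_6 ≈ r_5·(r_5/r_4)^p = 9.223×10⁻⁹·(0.00145404)^1.6180 = 9.223×10⁻⁹·2.56477e-05 ≈ 2.365e-13.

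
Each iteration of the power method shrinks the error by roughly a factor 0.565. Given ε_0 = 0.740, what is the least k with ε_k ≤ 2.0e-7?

27

After k steps, ε_k ≈ 0.740·0.565^k.
Need 0.565^k ≤ 2.0e-7/0.740 = 2.7027e-07.
k ≥ ln(2.7027e-07)/ln(0.565) = -15.1238/-0.57093 = 26.490.
Smallest integer k = 27.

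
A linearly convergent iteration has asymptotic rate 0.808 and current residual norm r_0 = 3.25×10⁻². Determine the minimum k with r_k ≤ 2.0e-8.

68

After k steps, r_k ≈ 3.25×10⁻²·0.808^k.
Need 0.808^k ≤ 2.0e-8/3.25×10⁻² = 6.15385e-07.
k ≥ ln(6.15385e-07)/ln(0.808) = -14.3010/-0.21319 = 67.081.
Smallest integer k = 68.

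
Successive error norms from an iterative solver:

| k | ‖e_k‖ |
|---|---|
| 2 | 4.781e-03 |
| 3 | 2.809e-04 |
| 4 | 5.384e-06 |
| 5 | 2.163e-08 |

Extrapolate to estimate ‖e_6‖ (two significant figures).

9.8e-12

First estimate the order: p ≈ ln(‖e_5‖/‖e_4‖) / ln(‖e_4‖/‖e_3‖) = ln(2.163e-08/5.384e-06)/ln(5.384e-06/2.809e-04) = ln(0.00401746)/ln(0.019167) ≈ 1.3951.
Then ‖e_6‖ ≈ ‖e_5‖·(‖e_5‖/‖e_4‖)^p = 2.163e-08·(0.00401746)^1.3951 = 2.163e-08·0.000454227 ≈ 9.825e-12.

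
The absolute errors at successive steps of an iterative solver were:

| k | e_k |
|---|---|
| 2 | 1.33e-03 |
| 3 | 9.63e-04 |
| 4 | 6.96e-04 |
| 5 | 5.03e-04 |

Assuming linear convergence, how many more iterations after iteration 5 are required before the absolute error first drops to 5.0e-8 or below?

29

Rate ρ ≈ e_5/e_4 = 5.03e-04/6.96e-04 = 0.7227.
After j more steps, e_{5+j} ≈ 5.03e-04·ρ^j; need ρ^j ≤ 5.0e-8/5.03e-04 = 9.94036e-05.
j ≥ ln(9.94036e-05)/ln(0.7227) = -9.2163/-0.32476 = 28.379.
So 29 more iterations are needed.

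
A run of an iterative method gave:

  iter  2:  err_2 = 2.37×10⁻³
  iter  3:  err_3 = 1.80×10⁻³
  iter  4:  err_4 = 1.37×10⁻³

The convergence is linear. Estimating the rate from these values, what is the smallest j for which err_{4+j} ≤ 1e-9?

Rate ρ ≈ err_4/err_3 = 1.37×10⁻³/1.80×10⁻³ = 0.7611.
After j more steps, err_{4+j} ≈ 1.37×10⁻³·ρ^j; need ρ^j ≤ 1e-9/1.37×10⁻³ = 7.29927e-07.
j ≥ ln(7.29927e-07)/ln(0.7611) = -14.1303/-0.27299 = 51.761.
So 52 more iterations are needed.

52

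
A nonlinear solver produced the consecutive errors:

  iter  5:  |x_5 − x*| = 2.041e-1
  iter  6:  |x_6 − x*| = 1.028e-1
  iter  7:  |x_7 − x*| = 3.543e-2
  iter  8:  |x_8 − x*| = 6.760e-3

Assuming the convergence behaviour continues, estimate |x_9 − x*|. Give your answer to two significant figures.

First estimate the order: p ≈ ln(|x_8 − x*|/|x_7 − x*|) / ln(|x_7 − x*|/|x_6 − x*|) = ln(6.760e-3/3.543e-2)/ln(3.543e-2/1.028e-1) = ln(0.190799)/ln(0.34465) ≈ 1.5551.
Then |x_9 − x*| ≈ |x_8 − x*|·(|x_8 − x*|/|x_7 − x*|)^p = 6.760e-3·(0.190799)^1.5551 = 6.760e-3·0.0760718 ≈ 0.0005142.

5.1e-4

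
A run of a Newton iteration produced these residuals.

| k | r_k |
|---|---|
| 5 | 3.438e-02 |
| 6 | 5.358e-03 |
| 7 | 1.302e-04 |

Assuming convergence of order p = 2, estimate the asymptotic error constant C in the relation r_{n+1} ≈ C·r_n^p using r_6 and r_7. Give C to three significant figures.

4.54

C ≈ r_7 / r_6^2
  = 1.302e-04 / (5.358e-03)^2
  = 1.302e-04 / 2.87082e-05 ≈ 4.5353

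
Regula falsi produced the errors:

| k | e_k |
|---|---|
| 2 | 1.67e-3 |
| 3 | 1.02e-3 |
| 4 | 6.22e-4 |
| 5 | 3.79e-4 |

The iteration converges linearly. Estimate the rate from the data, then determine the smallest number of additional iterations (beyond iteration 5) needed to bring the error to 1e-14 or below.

Rate ρ ≈ e_5/e_4 = 3.79e-4/6.22e-4 = 0.6093.
After j more steps, e_{5+j} ≈ 3.79e-4·ρ^j; need ρ^j ≤ 1e-14/3.79e-4 = 2.63852e-11.
j ≥ ln(2.63852e-11)/ln(0.6093) = -24.3582/-0.49544 = 49.165.
So 50 more iterations are needed.

50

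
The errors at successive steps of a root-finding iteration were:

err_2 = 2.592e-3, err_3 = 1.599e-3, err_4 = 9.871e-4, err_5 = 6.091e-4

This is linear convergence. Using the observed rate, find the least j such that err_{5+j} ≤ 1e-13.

47

Rate ρ ≈ err_5/err_4 = 6.091e-4/9.871e-4 = 0.6171.
After j more steps, err_{5+j} ≈ 6.091e-4·ρ^j; need ρ^j ≤ 1e-13/6.091e-4 = 1.64177e-10.
j ≥ ln(1.64177e-10)/ln(0.6171) = -22.5301/-0.48272 = 46.673.
So 47 more iterations are needed.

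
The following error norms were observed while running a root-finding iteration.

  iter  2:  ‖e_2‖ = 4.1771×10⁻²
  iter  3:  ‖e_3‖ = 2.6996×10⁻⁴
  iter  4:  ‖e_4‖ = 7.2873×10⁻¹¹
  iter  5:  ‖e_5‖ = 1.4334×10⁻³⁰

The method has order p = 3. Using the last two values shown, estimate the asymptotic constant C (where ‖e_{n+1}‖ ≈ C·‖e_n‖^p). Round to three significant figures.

3.70

C ≈ ‖e_5‖ / ‖e_4‖^3
  = 1.4334×10⁻³⁰ / (7.2873×10⁻¹¹)^3
  = 1.4334×10⁻³⁰ / 3.8699e-31 ≈ 3.704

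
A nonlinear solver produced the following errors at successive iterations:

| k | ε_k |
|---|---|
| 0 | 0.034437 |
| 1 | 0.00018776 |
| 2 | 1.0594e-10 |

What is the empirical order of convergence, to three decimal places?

p ≈ ln(ε_2/ε_1) / ln(ε_1/ε_0)
  = ln(1.0594e-10/0.00018776) / ln(0.00018776/0.034437)
  = ln(5.64231e-07) / ln(0.00545228)
  = -14.387802 / -5.211721 ≈ 2.760662

2.761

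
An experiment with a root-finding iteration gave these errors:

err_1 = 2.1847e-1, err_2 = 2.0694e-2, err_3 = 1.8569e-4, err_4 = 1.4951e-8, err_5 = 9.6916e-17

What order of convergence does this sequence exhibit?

2

Consecutive ratios: err_5/err_4 = 9.6916e-17/1.4951e-8 = 6.48224e-09, err_4/err_3 = 1.4951e-8/1.8569e-4 = 8.05159e-05.
p ≈ ln(6.48224e-09)/ln(8.05159e-05) = -18.8542/-9.4271 ≈ 2.00.
So the convergence is quadratic (order 2).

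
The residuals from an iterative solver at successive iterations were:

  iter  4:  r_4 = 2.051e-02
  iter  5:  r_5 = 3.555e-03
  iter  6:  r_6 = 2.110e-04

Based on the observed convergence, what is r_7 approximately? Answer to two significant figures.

First estimate the order: p ≈ ln(r_6/r_5) / ln(r_5/r_4) = ln(2.110e-04/3.555e-03)/ln(3.555e-03/2.051e-02) = ln(0.059353)/ln(0.17333) ≈ 1.6115.
Then r_7 ≈ r_6·(r_6/r_5)^p = 2.110e-04·(0.059353)^1.6115 = 2.110e-04·0.0105537 ≈ 2.227e-06.

2.2e-6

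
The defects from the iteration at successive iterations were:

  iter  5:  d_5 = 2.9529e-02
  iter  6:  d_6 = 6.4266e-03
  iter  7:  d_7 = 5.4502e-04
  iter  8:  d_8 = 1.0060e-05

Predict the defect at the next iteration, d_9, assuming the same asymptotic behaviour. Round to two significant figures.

1.6e-8

First estimate the order: p ≈ ln(d_8/d_7) / ln(d_7/d_6) = ln(1.0060e-05/5.4502e-04)/ln(5.4502e-04/6.4266e-03) = ln(0.018458)/ln(0.0848069) ≈ 1.6180.
Then d_9 ≈ d_8·(d_8/d_7)^p = 1.0060e-05·(0.018458)^1.6180 = 1.0060e-05·0.00156562 ≈ 1.575e-08.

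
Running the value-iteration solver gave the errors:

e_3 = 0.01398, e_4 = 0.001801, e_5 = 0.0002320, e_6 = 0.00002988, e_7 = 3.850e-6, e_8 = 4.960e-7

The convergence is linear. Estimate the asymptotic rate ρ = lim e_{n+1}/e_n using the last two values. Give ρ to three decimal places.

ρ ≈ e_8/e_7 = 4.960e-7/3.850e-6 = 0.12883

0.129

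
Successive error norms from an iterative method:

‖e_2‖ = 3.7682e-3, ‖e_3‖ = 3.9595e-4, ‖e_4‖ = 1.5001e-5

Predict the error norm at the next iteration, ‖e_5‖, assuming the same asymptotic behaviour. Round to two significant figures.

First estimate the order: p ≈ ln(‖e_4‖/‖e_3‖) / ln(‖e_3‖/‖e_2‖) = ln(1.5001e-5/3.9595e-4)/ln(3.9595e-4/3.7682e-3) = ln(0.0378861)/ln(0.105077) ≈ 1.4528.
Then ‖e_5‖ ≈ ‖e_4‖·(‖e_4‖/‖e_3‖)^p = 1.5001e-5·(0.0378861)^1.4528 = 1.5001e-5·0.00860628 ≈ 1.291e-07.

1.3e-7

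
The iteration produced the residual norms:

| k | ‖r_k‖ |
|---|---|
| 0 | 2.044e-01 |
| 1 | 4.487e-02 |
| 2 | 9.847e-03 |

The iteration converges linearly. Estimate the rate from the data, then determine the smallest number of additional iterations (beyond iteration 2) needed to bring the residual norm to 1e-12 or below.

16

Rate ρ ≈ ‖r_2‖/‖r_1‖ = 9.847e-03/4.487e-02 = 0.2195.
After j more steps, ‖r_{2+j}‖ ≈ 9.847e-03·ρ^j; need ρ^j ≤ 1e-12/9.847e-03 = 1.01554e-10.
j ≥ ln(1.01554e-10)/ln(0.2195) = -23.0104/-1.51640 = 15.174.
So 16 more iterations are needed.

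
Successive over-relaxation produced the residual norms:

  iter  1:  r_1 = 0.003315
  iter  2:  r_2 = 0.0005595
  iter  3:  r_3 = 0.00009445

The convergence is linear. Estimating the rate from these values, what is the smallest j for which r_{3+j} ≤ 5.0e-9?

6

Rate ρ ≈ r_3/r_2 = 0.00009445/0.0005595 = 0.1688.
After j more steps, r_{3+j} ≈ 0.00009445·ρ^j; need ρ^j ≤ 5.0e-9/0.00009445 = 5.29381e-05.
j ≥ ln(5.29381e-05)/ln(0.1688) = -9.8464/-1.77904 = 5.535.
So 6 more iterations are needed.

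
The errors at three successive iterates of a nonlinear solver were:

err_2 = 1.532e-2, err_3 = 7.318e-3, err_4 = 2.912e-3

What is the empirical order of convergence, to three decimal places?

p ≈ ln(err_4/err_3) / ln(err_3/err_2)
  = ln(2.912e-3/7.318e-3) / ln(7.318e-3/1.532e-2)
  = ln(0.397923) / ln(0.477676)
  = -0.921497 / -0.738823 ≈ 1.247250

1.247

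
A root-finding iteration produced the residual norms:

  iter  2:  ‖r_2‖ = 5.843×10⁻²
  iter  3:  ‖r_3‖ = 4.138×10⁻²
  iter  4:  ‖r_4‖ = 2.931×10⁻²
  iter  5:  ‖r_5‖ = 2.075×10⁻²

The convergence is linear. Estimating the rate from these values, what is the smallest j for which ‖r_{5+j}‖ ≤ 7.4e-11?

57

Rate ρ ≈ ‖r_5‖/‖r_4‖ = 2.075×10⁻²/2.931×10⁻² = 0.7079.
After j more steps, ‖r_{5+j}‖ ≈ 2.075×10⁻²·ρ^j; need ρ^j ≤ 7.4e-11/2.075×10⁻² = 3.56627e-09.
j ≥ ln(3.56627e-09)/ln(0.7079) = -19.4517/-0.34545 = 56.308.
So 57 more iterations are needed.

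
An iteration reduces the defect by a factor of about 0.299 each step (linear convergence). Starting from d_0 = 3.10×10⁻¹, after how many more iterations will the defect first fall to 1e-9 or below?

After k steps, d_k ≈ 3.10×10⁻¹·0.299^k.
Need 0.299^k ≤ 1e-9/3.10×10⁻¹ = 3.22581e-09.
k ≥ ln(3.22581e-09)/ln(0.299) = -19.5521/-1.20731 = 16.195.
Smallest integer k = 17.

17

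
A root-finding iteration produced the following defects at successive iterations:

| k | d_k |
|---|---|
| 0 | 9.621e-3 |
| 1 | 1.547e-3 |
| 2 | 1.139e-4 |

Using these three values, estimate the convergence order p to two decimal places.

p ≈ ln(d_2/d_1) / ln(d_1/d_0)
  = ln(1.139e-4/1.547e-3) / ln(1.547e-3/9.621e-3)
  = ln(0.0736264) / ln(0.160794)
  = -2.60875 / -1.82763 ≈ 1.42740

1.43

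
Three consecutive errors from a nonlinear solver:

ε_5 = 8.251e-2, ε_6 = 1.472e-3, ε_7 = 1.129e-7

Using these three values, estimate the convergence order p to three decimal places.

p ≈ ln(ε_7/ε_6) / ln(ε_6/ε_5)
  = ln(1.129e-7/1.472e-3) / ln(1.472e-3/8.251e-2)
  = ln(7.66984e-05) / ln(0.0178403)
  = -9.475630 / -4.026295 ≈ 2.353437

2.353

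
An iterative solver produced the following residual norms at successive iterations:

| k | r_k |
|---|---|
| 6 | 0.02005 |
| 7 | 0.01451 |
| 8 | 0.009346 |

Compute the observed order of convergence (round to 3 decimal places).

1.360

p ≈ ln(r_8/r_7) / ln(r_7/r_6)
  = ln(0.009346/0.01451) / ln(0.01451/0.02005)
  = ln(0.644108) / ln(0.723691)
  = -0.439889 / -0.323391 ≈ 1.360239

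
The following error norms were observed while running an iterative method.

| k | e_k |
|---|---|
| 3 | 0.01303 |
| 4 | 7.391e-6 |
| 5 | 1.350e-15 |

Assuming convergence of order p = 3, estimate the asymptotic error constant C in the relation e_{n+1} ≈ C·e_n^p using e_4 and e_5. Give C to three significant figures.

3.34

C ≈ e_5 / e_4^3
  = 1.350e-15 / (7.391e-6)^3
  = 1.350e-15 / 4.03747e-16 ≈ 3.3437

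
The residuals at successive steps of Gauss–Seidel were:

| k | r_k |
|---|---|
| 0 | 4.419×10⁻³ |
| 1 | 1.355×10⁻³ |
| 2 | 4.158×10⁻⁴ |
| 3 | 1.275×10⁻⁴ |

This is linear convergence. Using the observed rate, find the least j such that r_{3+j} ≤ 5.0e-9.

9

Rate ρ ≈ r_3/r_2 = 1.275×10⁻⁴/4.158×10⁻⁴ = 0.3066.
After j more steps, r_{3+j} ≈ 1.275×10⁻⁴·ρ^j; need ρ^j ≤ 5.0e-9/1.275×10⁻⁴ = 3.92157e-05.
j ≥ ln(3.92157e-05)/ln(0.3066) = -10.1464/-1.18221 = 8.583.
So 9 more iterations are needed.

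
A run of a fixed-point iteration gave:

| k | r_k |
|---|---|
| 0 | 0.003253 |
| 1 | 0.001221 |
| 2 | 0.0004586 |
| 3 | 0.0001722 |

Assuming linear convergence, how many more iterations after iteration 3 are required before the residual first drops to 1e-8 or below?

10

Rate ρ ≈ r_3/r_2 = 0.0001722/0.0004586 = 0.3755.
After j more steps, r_{3+j} ≈ 0.0001722·ρ^j; need ρ^j ≤ 1e-8/0.0001722 = 5.8072e-05.
j ≥ ln(5.8072e-05)/ln(0.3755) = -9.7538/-0.97950 = 9.958.
So 10 more iterations are needed.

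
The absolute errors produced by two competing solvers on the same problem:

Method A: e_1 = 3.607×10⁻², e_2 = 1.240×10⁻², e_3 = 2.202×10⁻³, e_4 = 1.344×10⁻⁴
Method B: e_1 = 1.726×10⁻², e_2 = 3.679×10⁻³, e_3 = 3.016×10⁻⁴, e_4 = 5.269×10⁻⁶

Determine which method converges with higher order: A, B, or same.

same

Method A: p ≈ ln(1.344×10⁻⁴/2.202×10⁻³)/ln(2.202×10⁻³/1.240×10⁻²) ≈ 1.62.
Method B: p ≈ ln(5.269×10⁻⁶/3.016×10⁻⁴)/ln(3.016×10⁻⁴/3.679×10⁻³) ≈ 1.62.
Both orders ≈ 1.6 — effectively the same.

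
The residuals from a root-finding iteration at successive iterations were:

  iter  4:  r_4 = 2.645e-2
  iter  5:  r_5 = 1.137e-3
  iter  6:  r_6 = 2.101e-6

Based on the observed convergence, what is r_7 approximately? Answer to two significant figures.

7.2e-12

First estimate the order: p ≈ ln(r_6/r_5) / ln(r_5/r_4) = ln(2.101e-6/1.137e-3)/ln(1.137e-3/2.645e-2) = ln(0.00184785)/ln(0.0429868) ≈ 2.0000.
Then r_7 ≈ r_6·(r_6/r_5)^p = 2.101e-6·(0.00184785)^2.0000 = 2.101e-6·3.41455e-06 ≈ 7.174e-12.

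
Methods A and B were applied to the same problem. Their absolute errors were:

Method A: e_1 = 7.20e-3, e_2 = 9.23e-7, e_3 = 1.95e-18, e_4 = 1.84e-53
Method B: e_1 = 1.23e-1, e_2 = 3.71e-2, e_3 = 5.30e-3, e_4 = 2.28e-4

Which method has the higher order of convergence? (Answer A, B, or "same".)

Method A: p ≈ ln(1.84e-53/1.95e-18)/ln(1.95e-18/9.23e-7) ≈ 3.00.
Method B: p ≈ ln(2.28e-4/5.30e-3)/ln(5.30e-3/3.71e-2) ≈ 1.62.
Method A has the higher order (≈3.0 vs ≈1.6).

A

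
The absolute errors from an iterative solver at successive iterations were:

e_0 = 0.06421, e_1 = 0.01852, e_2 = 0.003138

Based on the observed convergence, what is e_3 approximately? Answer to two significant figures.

First estimate the order: p ≈ ln(e_2/e_1) / ln(e_1/e_0) = ln(0.003138/0.01852)/ln(0.01852/0.06421) = ln(0.169438)/ln(0.288429) ≈ 1.4279.
Then e_3 ≈ e_2·(e_2/e_1)^p = 0.003138·(0.169438)^1.4279 = 0.003138·0.0792692 ≈ 0.0002487.

2.5e-4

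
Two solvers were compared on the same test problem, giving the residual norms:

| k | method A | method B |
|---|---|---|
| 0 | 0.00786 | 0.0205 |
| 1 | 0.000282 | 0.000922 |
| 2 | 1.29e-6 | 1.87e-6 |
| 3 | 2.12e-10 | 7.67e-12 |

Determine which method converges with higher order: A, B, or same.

Method A: p ≈ ln(2.12e-10/1.29e-6)/ln(1.29e-6/0.000282) ≈ 1.62.
Method B: p ≈ ln(7.67e-12/1.87e-6)/ln(1.87e-6/0.000922) ≈ 2.00.
Method B has the higher order (≈2.0 vs ≈1.6).

B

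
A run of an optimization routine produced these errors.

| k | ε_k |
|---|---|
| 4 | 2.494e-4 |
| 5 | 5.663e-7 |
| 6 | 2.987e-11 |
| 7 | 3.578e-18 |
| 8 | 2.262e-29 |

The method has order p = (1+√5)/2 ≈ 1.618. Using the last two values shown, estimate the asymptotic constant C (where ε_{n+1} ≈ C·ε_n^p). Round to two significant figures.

0.38

C ≈ ε_8 / ε_7^1.618
  = 2.262e-29 / (3.578e-18)^1.618
  = 2.262e-29 / 5.91276e-29 ≈ 0.38256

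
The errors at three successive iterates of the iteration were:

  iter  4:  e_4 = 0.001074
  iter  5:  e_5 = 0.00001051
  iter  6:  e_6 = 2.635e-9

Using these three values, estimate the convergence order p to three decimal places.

p ≈ ln(e_6/e_5) / ln(e_5/e_4)
  = ln(2.635e-9/0.00001051) / ln(0.00001051/0.001074)
  = ln(0.000250714) / ln(0.00978585)
  = -8.291198 / -4.626818 ≈ 1.791987

1.792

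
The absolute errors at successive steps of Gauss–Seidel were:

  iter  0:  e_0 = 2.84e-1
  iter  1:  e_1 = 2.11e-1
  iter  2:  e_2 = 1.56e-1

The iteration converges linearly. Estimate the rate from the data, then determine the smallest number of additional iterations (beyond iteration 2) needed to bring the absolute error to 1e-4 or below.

Rate ρ ≈ e_2/e_1 = 1.56e-1/2.11e-1 = 0.7393.
After j more steps, e_{2+j} ≈ 1.56e-1·ρ^j; need ρ^j ≤ 1e-4/1.56e-1 = 0.000641026.
j ≥ ln(0.000641026)/ln(0.7393) = -7.3524/-0.30205 = 24.342.
So 25 more iterations are needed.

25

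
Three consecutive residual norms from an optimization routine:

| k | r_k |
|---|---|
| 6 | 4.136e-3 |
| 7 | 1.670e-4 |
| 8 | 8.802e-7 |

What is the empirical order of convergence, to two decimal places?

p ≈ ln(r_8/r_7) / ln(r_7/r_6)
  = ln(8.802e-7/1.670e-4) / ln(1.670e-4/4.136e-3)
  = ln(0.00527066) / ln(0.0403772)
  = -5.24560 / -3.20949 ≈ 1.63440

1.63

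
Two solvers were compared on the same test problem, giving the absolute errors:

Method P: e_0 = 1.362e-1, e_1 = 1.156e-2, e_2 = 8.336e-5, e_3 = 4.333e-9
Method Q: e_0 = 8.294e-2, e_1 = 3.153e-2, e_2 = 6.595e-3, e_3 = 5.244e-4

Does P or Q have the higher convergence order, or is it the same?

P

Method P: p ≈ ln(4.333e-9/8.336e-5)/ln(8.336e-5/1.156e-2) ≈ 2.00.
Method Q: p ≈ ln(5.244e-4/6.595e-3)/ln(6.595e-3/3.153e-2) ≈ 1.62.
Method P has the higher order (≈2.0 vs ≈1.6).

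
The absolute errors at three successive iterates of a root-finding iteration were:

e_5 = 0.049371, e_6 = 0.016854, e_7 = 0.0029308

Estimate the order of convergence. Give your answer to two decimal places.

1.63

p ≈ ln(e_7/e_6) / ln(e_6/e_5)
  = ln(0.0029308/0.016854) / ln(0.016854/0.049371)
  = ln(0.173893) / ln(0.341374)
  = -1.74932 / -1.07478 ≈ 1.62761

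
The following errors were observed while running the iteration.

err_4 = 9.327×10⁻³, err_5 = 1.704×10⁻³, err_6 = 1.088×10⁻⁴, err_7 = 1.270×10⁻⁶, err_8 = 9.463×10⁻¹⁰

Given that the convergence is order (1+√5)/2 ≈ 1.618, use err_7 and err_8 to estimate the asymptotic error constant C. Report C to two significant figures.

C ≈ err_8 / err_7^1.618
  = 9.463×10⁻¹⁰ / (1.270×10⁻⁶)^1.618
  = 9.463×10⁻¹⁰ / 2.88373e-10 ≈ 3.2815

3.3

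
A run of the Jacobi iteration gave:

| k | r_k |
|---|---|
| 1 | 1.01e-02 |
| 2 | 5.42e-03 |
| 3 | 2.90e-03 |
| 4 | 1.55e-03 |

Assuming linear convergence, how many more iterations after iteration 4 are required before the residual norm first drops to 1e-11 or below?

31

Rate ρ ≈ r_4/r_3 = 1.55e-03/2.90e-03 = 0.5345.
After j more steps, r_{4+j} ≈ 1.55e-03·ρ^j; need ρ^j ≤ 1e-11/1.55e-03 = 6.45161e-09.
j ≥ ln(6.45161e-09)/ln(0.5345) = -18.8589/-0.62642 = 30.106.
So 31 more iterations are needed.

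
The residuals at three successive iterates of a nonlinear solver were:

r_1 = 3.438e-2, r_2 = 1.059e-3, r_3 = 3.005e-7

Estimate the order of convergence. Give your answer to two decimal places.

2.35

p ≈ ln(r_3/r_2) / ln(r_2/r_1)
  = ln(3.005e-7/1.059e-3) / ln(1.059e-3/3.438e-2)
  = ln(0.000283758) / ln(0.0308028)
  = -8.16739 / -3.48015 ≈ 2.34685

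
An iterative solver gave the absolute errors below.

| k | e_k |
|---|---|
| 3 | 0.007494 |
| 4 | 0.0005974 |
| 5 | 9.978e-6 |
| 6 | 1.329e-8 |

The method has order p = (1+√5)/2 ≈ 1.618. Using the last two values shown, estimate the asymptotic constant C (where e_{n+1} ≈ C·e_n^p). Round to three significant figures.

C ≈ e_6 / e_5^1.618
  = 1.329e-8 / (9.978e-6)^1.618
  = 1.329e-8 / 8.09939e-09 ≈ 1.6409

1.64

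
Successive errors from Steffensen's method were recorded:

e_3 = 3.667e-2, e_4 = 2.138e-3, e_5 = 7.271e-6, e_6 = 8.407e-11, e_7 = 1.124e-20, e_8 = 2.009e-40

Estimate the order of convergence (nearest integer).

2

Consecutive ratios: e_8/e_7 = 2.009e-40/1.124e-20 = 1.78737e-20, e_7/e_6 = 1.124e-20/8.407e-11 = 1.33698e-10.
p ≈ ln(1.78737e-20)/ln(1.33698e-10) = -45.4710/-22.7354 ≈ 2.00.
So the convergence is quadratic (order 2).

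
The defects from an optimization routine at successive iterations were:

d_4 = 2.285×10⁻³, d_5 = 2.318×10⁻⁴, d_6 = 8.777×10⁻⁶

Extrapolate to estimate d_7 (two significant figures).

8.1e-8

First estimate the order: p ≈ ln(d_6/d_5) / ln(d_5/d_4) = ln(8.777×10⁻⁶/2.318×10⁻⁴)/ln(2.318×10⁻⁴/2.285×10⁻³) = ln(0.0378645)/ln(0.101444) ≈ 1.4307.
Then d_7 ≈ d_6·(d_6/d_5)^p = 8.777×10⁻⁶·(0.0378645)^1.4307 = 8.777×10⁻⁶·0.00924436 ≈ 8.114e-08.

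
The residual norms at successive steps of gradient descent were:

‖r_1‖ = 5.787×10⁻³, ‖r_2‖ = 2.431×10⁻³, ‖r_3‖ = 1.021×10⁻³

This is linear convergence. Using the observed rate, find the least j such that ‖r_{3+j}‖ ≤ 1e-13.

Rate ρ ≈ ‖r_3‖/‖r_2‖ = 1.021×10⁻³/2.431×10⁻³ = 0.4200.
After j more steps, ‖r_{3+j}‖ ≈ 1.021×10⁻³·ρ^j; need ρ^j ≤ 1e-13/1.021×10⁻³ = 9.79432e-11.
j ≥ ln(9.79432e-11)/ln(0.4200) = -23.0466/-0.86750 = 26.567.
So 27 more iterations are needed.

27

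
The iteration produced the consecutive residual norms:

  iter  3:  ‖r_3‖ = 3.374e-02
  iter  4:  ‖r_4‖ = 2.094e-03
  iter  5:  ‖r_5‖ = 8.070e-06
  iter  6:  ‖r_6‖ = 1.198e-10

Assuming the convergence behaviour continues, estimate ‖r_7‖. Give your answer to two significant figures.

2.6e-20

First estimate the order: p ≈ ln(‖r_6‖/‖r_5‖) / ln(‖r_5‖/‖r_4‖) = ln(1.198e-10/8.070e-06)/ln(8.070e-06/2.094e-03) = ln(1.48451e-05)/ln(0.00385387) ≈ 2.0001.
Then ‖r_7‖ ≈ ‖r_6‖·(‖r_6‖/‖r_5‖)^p = 1.198e-10·(1.48451e-05)^2.0001 = 1.198e-10·2.20132e-10 ≈ 2.637e-20.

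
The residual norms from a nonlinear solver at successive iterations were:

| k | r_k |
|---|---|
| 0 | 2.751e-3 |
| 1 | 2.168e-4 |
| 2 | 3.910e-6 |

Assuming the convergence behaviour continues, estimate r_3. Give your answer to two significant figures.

6.9e-9

First estimate the order: p ≈ ln(r_2/r_1) / ln(r_1/r_0) = ln(3.910e-6/2.168e-4)/ln(2.168e-4/2.751e-3) = ln(0.0180351)/ln(0.0788077) ≈ 1.5804.
Then r_3 ≈ r_2·(r_2/r_1)^p = 3.910e-6·(0.0180351)^1.5804 = 3.910e-6·0.00175376 ≈ 6.857e-09.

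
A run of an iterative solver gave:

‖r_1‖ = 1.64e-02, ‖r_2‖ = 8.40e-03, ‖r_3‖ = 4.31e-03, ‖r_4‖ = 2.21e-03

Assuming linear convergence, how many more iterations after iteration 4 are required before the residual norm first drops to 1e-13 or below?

Rate ρ ≈ ‖r_4‖/‖r_3‖ = 2.21e-03/4.31e-03 = 0.5128.
After j more steps, ‖r_{4+j}‖ ≈ 2.21e-03·ρ^j; need ρ^j ≤ 1e-13/2.21e-03 = 4.52489e-11.
j ≥ ln(4.52489e-11)/ln(0.5128) = -23.8188/-0.66787 = 35.664.
So 36 more iterations are needed.

36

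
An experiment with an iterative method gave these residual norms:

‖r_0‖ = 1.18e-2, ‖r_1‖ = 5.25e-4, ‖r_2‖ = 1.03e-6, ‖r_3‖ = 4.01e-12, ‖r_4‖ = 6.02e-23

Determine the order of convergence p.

Consecutive ratios: ‖r_4‖/‖r_3‖ = 6.02e-23/4.01e-12 = 1.50125e-11, ‖r_3‖/‖r_2‖ = 4.01e-12/1.03e-6 = 3.8932e-06.
p ≈ ln(1.50125e-11)/ln(3.8932e-06) = -24.9221/-12.4563 ≈ 2.00.
So the convergence is quadratic (order 2).

2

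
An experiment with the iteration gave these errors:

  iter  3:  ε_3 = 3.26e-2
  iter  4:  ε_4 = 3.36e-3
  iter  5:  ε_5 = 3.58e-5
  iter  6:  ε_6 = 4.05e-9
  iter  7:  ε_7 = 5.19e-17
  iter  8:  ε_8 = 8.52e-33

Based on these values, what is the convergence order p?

2

Consecutive ratios: ε_8/ε_7 = 8.52e-33/5.19e-17 = 1.64162e-16, ε_7/ε_6 = 5.19e-17/4.05e-9 = 1.28148e-08.
p ≈ ln(1.64162e-16)/ln(1.28148e-08) = -36.3457/-18.1727 ≈ 2.00.
So the convergence is quadratic (order 2).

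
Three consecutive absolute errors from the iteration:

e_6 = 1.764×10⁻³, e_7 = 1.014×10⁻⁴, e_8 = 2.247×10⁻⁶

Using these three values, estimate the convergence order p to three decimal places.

1.334

p ≈ ln(e_8/e_7) / ln(e_7/e_6)
  = ln(2.247×10⁻⁶/1.014×10⁻⁴) / ln(1.014×10⁻⁴/1.764×10⁻³)
  = ln(0.0221598) / ln(0.057483)
  = -3.809475 / -2.856266 ≈ 1.333726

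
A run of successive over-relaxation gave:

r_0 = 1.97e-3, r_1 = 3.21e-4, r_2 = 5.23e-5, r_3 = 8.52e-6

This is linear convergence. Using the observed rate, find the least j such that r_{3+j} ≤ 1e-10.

7

Rate ρ ≈ r_3/r_2 = 8.52e-6/5.23e-5 = 0.1629.
After j more steps, r_{3+j} ≈ 8.52e-6·ρ^j; need ρ^j ≤ 1e-10/8.52e-6 = 1.17371e-05.
j ≥ ln(1.17371e-05)/ln(0.1629) = -11.3528/-1.81462 = 6.256.
So 7 more iterations are needed.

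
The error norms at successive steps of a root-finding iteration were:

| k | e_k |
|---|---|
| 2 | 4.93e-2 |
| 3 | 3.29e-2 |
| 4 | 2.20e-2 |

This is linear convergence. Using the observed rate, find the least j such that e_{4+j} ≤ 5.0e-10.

Rate ρ ≈ e_4/e_3 = 2.20e-2/3.29e-2 = 0.6687.
After j more steps, e_{4+j} ≈ 2.20e-2·ρ^j; need ρ^j ≤ 5.0e-10/2.20e-2 = 2.27273e-08.
j ≥ ln(2.27273e-08)/ln(0.6687) = -17.5997/-0.40242 = 43.735.
So 44 more iterations are needed.

44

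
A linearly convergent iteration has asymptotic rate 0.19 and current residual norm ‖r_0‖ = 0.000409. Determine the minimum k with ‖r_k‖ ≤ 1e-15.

17

After k steps, ‖r_k‖ ≈ 0.000409·0.19^k.
Need 0.19^k ≤ 1e-15/0.000409 = 2.44499e-12.
k ≥ ln(2.44499e-12)/ln(0.19) = -26.7370/-1.66073 = 16.100.
Smallest integer k = 17.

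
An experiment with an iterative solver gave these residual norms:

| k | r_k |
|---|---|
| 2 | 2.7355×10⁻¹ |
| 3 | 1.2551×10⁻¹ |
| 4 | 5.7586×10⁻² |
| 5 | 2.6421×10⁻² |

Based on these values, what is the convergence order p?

1

Consecutive ratios: r_5/r_4 = 2.6421×10⁻²/5.7586×10⁻² = 0.458809, r_4/r_3 = 5.7586×10⁻²/1.2551×10⁻¹ = 0.458816.
p ≈ ln(0.458809)/ln(0.458816) = -0.7791/-0.7791 ≈ 1.00.
So the convergence is linear (order 1).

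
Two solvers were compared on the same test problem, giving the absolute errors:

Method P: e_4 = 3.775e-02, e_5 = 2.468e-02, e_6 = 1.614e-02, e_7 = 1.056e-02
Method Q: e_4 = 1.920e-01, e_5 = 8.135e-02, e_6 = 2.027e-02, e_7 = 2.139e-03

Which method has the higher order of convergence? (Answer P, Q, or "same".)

Method P: p ≈ ln(1.056e-02/1.614e-02)/ln(1.614e-02/2.468e-02) ≈ 1.00.
Method Q: p ≈ ln(2.139e-03/2.027e-02)/ln(2.027e-02/8.135e-02) ≈ 1.62.
Method Q has the higher order (≈1.6 vs ≈1.0).

Q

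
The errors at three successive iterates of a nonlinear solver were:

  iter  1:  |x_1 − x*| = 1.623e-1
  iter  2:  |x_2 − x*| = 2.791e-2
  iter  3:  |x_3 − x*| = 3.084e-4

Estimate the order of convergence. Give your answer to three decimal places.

2.559

p ≈ ln(|x_3 − x*|/|x_2 − x*|) / ln(|x_2 − x*|/|x_1 − x*|)
  = ln(3.084e-4/2.791e-2) / ln(2.791e-2/1.623e-1)
  = ln(0.0110498) / ln(0.171965)
  = -4.505343 / -1.760464 ≈ 2.559179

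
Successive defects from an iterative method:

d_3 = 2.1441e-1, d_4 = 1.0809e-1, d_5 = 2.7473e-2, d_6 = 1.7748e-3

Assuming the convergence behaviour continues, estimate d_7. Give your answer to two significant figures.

First estimate the order: p ≈ ln(d_6/d_5) / ln(d_5/d_4) = ln(1.7748e-3/2.7473e-2)/ln(2.7473e-2/1.0809e-1) = ln(0.0646016)/ln(0.254168) ≈ 2.0000.
Then d_7 ≈ d_6·(d_6/d_5)^p = 1.7748e-3·(0.0646016)^2.0000 = 1.7748e-3·0.00417337 ≈ 7.407e-06.

7.4e-6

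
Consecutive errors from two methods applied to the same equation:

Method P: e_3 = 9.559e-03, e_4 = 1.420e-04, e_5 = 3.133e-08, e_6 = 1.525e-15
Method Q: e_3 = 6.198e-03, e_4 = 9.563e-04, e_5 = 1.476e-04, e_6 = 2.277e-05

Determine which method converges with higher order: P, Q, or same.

Method P: p ≈ ln(1.525e-15/3.133e-08)/ln(3.133e-08/1.420e-04) ≈ 2.00.
Method Q: p ≈ ln(2.277e-05/1.476e-04)/ln(1.476e-04/9.563e-04) ≈ 1.00.
Method P has the higher order (≈2.0 vs ≈1.0).

P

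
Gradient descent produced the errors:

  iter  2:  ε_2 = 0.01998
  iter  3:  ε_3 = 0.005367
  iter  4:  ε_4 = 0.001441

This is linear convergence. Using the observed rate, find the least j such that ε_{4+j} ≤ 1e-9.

Rate ρ ≈ ε_4/ε_3 = 0.001441/0.005367 = 0.2685.
After j more steps, ε_{4+j} ≈ 0.001441·ρ^j; need ρ^j ≤ 1e-9/0.001441 = 6.93963e-07.
j ≥ ln(6.93963e-07)/ln(0.2685) = -14.1808/-1.31490 = 10.785.
So 11 more iterations are needed.

11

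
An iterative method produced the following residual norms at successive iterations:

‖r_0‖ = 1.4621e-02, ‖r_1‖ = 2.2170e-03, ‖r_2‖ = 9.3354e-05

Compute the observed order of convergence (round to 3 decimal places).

p ≈ ln(‖r_2‖/‖r_1‖) / ln(‖r_1‖/‖r_0‖)
  = ln(9.3354e-05/2.2170e-03) / ln(2.2170e-03/1.4621e-02)
  = ln(0.0421083) / ln(0.151631)
  = -3.167510 / -1.886305 ≈ 1.679214

1.679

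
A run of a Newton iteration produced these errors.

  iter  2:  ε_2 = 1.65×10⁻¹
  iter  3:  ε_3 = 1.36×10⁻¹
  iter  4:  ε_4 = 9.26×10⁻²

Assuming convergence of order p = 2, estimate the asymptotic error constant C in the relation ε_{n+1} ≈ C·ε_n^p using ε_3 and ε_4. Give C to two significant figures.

5.0

C ≈ ε_4 / ε_3^2
  = 9.26×10⁻² / (1.36×10⁻¹)^2
  = 9.26×10⁻² / 0.018496 ≈ 5.0065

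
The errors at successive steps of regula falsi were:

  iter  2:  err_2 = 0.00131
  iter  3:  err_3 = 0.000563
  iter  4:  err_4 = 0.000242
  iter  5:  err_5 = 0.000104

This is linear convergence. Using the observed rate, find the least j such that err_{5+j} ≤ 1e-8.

11

Rate ρ ≈ err_5/err_4 = 0.000104/0.000242 = 0.4298.
After j more steps, err_{5+j} ≈ 0.000104·ρ^j; need ρ^j ≤ 1e-8/0.000104 = 9.61538e-05.
j ≥ ln(9.61538e-05)/ln(0.4298) = -9.2496/-0.84444 = 10.954.
So 11 more iterations are needed.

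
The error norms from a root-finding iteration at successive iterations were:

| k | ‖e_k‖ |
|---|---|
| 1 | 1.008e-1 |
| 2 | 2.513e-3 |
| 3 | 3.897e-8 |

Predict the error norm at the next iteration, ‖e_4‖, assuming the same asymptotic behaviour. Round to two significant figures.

First estimate the order: p ≈ ln(‖e_3‖/‖e_2‖) / ln(‖e_2‖/‖e_1‖) = ln(3.897e-8/2.513e-3)/ln(2.513e-3/1.008e-1) = ln(1.55074e-05)/ln(0.0249306) ≈ 2.9998.
Then ‖e_4‖ ≈ ‖e_3‖·(‖e_3‖/‖e_2‖)^p = 3.897e-8·(1.55074e-05)^2.9998 = 3.897e-8·3.73748e-15 ≈ 1.456e-22.

1.5e-22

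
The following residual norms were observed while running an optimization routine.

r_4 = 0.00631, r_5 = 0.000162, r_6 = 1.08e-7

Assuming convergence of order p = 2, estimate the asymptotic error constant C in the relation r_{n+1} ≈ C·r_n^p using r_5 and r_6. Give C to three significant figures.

4.12

C ≈ r_6 / r_5^2
  = 1.08e-7 / (0.000162)^2
  = 1.08e-7 / 2.6244e-08 ≈ 4.1152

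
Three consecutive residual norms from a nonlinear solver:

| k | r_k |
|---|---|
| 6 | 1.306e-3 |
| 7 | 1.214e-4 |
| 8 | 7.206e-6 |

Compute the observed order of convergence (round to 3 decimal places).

1.189

p ≈ ln(r_8/r_7) / ln(r_7/r_6)
  = ln(7.206e-6/1.214e-4) / ln(1.214e-4/1.306e-3)
  = ln(0.0593575) / ln(0.0929556)
  = -2.824177 / -2.375633 ≈ 1.188810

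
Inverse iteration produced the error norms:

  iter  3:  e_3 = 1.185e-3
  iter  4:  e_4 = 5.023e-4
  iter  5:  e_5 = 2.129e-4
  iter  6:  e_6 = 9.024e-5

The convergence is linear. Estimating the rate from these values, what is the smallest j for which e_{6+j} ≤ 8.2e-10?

14

Rate ρ ≈ e_6/e_5 = 9.024e-5/2.129e-4 = 0.4239.
After j more steps, e_{6+j} ≈ 9.024e-5·ρ^j; need ρ^j ≤ 8.2e-10/9.024e-5 = 9.08688e-06.
j ≥ ln(9.08688e-06)/ln(0.4239) = -11.6087/-0.85826 = 13.526.
So 14 more iterations are needed.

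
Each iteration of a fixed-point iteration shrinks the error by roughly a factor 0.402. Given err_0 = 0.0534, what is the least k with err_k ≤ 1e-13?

After k steps, err_k ≈ 0.0534·0.402^k.
Need 0.402^k ≤ 1e-13/0.0534 = 1.87266e-12.
k ≥ ln(1.87266e-12)/ln(0.402) = -27.0037/-0.91130 = 29.632.
Smallest integer k = 30.

30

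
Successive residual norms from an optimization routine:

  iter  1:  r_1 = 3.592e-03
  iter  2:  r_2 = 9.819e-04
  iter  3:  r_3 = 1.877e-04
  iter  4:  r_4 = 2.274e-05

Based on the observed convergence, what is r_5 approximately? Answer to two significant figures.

First estimate the order: p ≈ ln(r_4/r_3) / ln(r_3/r_2) = ln(2.274e-05/1.877e-04)/ln(1.877e-04/9.819e-04) = ln(0.121151)/ln(0.19116) ≈ 1.2756.
Then r_5 ≈ r_4·(r_4/r_3)^p = 2.274e-05·(0.121151)^1.2756 = 2.274e-05·0.0677161 ≈ 1.54e-06.

1.5e-6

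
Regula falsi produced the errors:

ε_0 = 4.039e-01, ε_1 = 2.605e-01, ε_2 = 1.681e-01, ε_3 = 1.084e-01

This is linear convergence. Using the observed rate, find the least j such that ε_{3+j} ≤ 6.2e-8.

Rate ρ ≈ ε_3/ε_2 = 1.084e-01/1.681e-01 = 0.6449.
After j more steps, ε_{3+j} ≈ 1.084e-01·ρ^j; need ρ^j ≤ 6.2e-8/1.084e-01 = 5.71956e-07.
j ≥ ln(5.71956e-07)/ln(0.6449) = -14.3742/-0.43866 = 32.768.
So 33 more iterations are needed.

33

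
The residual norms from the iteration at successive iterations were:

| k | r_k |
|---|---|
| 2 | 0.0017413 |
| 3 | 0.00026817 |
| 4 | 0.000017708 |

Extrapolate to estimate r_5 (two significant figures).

First estimate the order: p ≈ ln(r_4/r_3) / ln(r_3/r_2) = ln(0.000017708/0.00026817)/ln(0.00026817/0.0017413) = ln(0.0660327)/ln(0.154006) ≈ 1.4527.
Then r_5 ≈ r_4·(r_4/r_3)^p = 0.000017708·(0.0660327)^1.4527 = 0.000017708·0.0192959 ≈ 3.417e-07.

3.4e-7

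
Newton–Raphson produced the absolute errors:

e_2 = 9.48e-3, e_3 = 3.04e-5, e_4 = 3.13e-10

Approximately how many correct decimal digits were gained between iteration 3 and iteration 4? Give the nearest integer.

5

Digits gained ≈ log₁₀(e_3/e_4) = log₁₀(3.04e-5/3.13e-10) = log₁₀(97124.6) ≈ 4.987.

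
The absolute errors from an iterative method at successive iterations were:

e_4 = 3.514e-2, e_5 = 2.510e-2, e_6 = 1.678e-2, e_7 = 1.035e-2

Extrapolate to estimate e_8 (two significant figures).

5.8e-3

First estimate the order: p ≈ ln(e_7/e_6) / ln(e_6/e_5) = ln(1.035e-2/1.678e-2)/ln(1.678e-2/2.510e-2) = ln(0.616806)/ln(0.668526) ≈ 1.2000.
Then e_8 ≈ e_7·(e_7/e_6)^p = 1.035e-2·(0.616806)^1.2000 = 1.035e-2·0.559987 ≈ 0.005796.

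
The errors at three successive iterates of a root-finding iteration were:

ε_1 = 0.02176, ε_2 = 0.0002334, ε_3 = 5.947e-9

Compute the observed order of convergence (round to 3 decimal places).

p ≈ ln(ε_3/ε_2) / ln(ε_2/ε_1)
  = ln(5.947e-9/0.0002334) / ln(0.0002334/0.02176)
  = ln(2.54799e-05) / ln(0.0107261)
  = -10.577621 / -4.535075 ≈ 2.332403

2.332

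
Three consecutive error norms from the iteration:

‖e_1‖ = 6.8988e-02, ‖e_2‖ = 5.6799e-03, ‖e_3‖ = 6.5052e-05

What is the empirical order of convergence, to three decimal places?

p ≈ ln(‖e_3‖/‖e_2‖) / ln(‖e_2‖/‖e_1‖)
  = ln(6.5052e-05/5.6799e-03) / ln(5.6799e-03/6.8988e-02)
  = ln(0.011453) / ln(0.0823317)
  = -4.469504 / -2.496999 ≈ 1.789950

1.790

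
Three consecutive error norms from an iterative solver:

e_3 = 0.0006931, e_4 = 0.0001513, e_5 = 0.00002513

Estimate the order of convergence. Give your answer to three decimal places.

p ≈ ln(e_5/e_4) / ln(e_4/e_3)
  = ln(0.00002513/0.0001513) / ln(0.0001513/0.0006931)
  = ln(0.166094) / ln(0.218295)
  = -1.795201 / -1.521908 ≈ 1.179573

1.180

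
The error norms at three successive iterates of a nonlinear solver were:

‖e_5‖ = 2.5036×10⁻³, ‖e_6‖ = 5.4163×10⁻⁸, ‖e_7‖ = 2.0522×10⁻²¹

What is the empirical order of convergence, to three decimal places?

p ≈ ln(‖e_7‖/‖e_6‖) / ln(‖e_6‖/‖e_5‖)
  = ln(2.0522×10⁻²¹/5.4163×10⁻⁸) / ln(5.4163×10⁻⁸/2.5036×10⁻³)
  = ln(3.78893e-14) / ln(2.1634e-05)
  = -30.904108 / -10.741244 ≈ 2.877144

2.877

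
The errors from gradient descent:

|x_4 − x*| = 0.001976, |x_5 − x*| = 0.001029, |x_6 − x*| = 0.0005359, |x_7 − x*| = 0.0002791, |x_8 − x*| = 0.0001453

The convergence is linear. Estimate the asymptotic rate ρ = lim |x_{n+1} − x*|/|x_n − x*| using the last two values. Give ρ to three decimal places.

ρ ≈ |x_8 − x*|/|x_7 − x*| = 0.0001453/0.0002791 = 0.52060

0.521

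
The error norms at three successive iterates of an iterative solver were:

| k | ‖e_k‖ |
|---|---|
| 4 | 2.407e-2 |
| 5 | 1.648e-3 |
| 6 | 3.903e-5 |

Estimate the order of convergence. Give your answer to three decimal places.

p ≈ ln(‖e_6‖/‖e_5‖) / ln(‖e_5‖/‖e_4‖)
  = ln(3.903e-5/1.648e-3) / ln(1.648e-3/2.407e-2)
  = ln(0.0236833) / ln(0.068467)
  = -3.742985 / -2.681403 ≈ 1.395905

1.396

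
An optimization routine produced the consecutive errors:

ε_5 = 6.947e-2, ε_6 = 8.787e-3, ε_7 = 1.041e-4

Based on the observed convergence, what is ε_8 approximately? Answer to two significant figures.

First estimate the order: p ≈ ln(ε_7/ε_6) / ln(ε_6/ε_5) = ln(1.041e-4/8.787e-3)/ln(8.787e-3/6.947e-2) = ln(0.011847)/ln(0.126486) ≈ 2.1453.
Then ε_8 ≈ ε_7·(ε_7/ε_6)^p = 1.041e-4·(0.011847)^2.1453 = 1.041e-4·7.36736e-05 ≈ 7.669e-09.

7.7e-9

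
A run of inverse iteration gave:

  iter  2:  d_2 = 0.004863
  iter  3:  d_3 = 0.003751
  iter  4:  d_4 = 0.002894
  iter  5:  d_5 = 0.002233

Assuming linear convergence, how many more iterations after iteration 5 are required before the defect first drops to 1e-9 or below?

Rate ρ ≈ d_5/d_4 = 0.002233/0.002894 = 0.7716.
After j more steps, d_{5+j} ≈ 0.002233·ρ^j; need ρ^j ≤ 1e-9/0.002233 = 4.47828e-07.
j ≥ ln(4.47828e-07)/ln(0.7716) = -14.6189/-0.25929 = 56.381.
So 57 more iterations are needed.

57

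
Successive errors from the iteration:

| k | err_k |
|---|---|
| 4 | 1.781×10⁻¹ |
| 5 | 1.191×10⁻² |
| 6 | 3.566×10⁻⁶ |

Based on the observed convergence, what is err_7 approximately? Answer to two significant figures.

First estimate the order: p ≈ ln(err_6/err_5) / ln(err_5/err_4) = ln(3.566×10⁻⁶/1.191×10⁻²)/ln(1.191×10⁻²/1.781×10⁻¹) = ln(0.000299412)/ln(0.0668725) ≈ 2.9996.
Then err_7 ≈ err_6·(err_6/err_5)^p = 3.566×10⁻⁶·(0.000299412)^2.9996 = 3.566×10⁻⁶·2.69288e-11 ≈ 9.603e-17.

9.6e-17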